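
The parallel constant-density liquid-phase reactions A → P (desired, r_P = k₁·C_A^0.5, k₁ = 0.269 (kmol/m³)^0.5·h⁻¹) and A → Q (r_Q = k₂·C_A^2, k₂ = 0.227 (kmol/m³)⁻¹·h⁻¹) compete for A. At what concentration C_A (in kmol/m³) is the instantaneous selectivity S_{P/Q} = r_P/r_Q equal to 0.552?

1.66 kmol/m³

S_{P/Q} = (k₁/k₂)·C_A^-1.5 ⇒ C_A = (S·k₂/k₁)^(1/(-1.5)).
= (0.552×0.227/0.269)^(-0.6667) = (0.4658)^(-0.6667) = 1.66 kmol/m³.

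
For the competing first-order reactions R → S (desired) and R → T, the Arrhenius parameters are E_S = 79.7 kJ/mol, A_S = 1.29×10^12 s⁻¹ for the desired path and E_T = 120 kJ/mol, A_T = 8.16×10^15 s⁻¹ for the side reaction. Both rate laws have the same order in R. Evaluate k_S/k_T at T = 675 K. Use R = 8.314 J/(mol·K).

0.208

With equal orders, S_{S/T} = k_S/k_T = (A_S/A_T)·exp[(E_T−E_S)/(RT)].
(E_T−E_S)/(RT) = (120−79.7)×10³/(8.314×675) = 40300/5612 = 7.181.
k_S/k_T = (1.29×10^12/8.16×10^15)·exp(7.181) = 1.581×10^-4 × 1314 = 0.208.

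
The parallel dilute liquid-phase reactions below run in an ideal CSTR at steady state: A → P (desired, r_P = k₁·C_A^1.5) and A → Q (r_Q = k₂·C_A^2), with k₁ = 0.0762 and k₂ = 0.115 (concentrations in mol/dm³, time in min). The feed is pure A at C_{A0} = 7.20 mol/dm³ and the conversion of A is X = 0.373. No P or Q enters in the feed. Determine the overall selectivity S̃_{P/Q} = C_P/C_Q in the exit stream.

0.312

Exit C_A = C_{A0}(1−X) = 7.20×0.627 = 4.514 mol/dm³.
A CSTR operates uniformly at the exit composition, giving r_P = 0.7309 and r_Q = 2.344 (each k·C_A^n at C_A = 4.514).
Overall selectivity = C_P/C_Q = r_Pτ/(r_Qτ) = r_P/r_Q = 0.312.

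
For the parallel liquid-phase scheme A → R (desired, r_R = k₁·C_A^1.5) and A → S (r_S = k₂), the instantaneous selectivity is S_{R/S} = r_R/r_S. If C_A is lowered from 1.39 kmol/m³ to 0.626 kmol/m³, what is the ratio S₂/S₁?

S_{R/S} = (k₁/k₂)·C_A^1.5, so S₂/S₁ = (C_{A,2}/C_{A,1})^1.5.
= (0.626/1.39)^1.5 = (0.4504)^1.5 = 0.302.

0.302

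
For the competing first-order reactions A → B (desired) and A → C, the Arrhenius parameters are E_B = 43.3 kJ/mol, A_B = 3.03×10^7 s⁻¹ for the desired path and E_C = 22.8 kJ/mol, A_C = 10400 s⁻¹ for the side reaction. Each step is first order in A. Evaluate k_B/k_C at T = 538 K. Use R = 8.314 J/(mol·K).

29.8

With equal orders, S_{B/C} = k_B/k_C = (A_B/A_C)·exp[(E_C−E_B)/(RT)].
(E_C−E_B)/(RT) = (22.8−43.3)×10³/(8.314×538) = -20500/4473 = -4.583.
k_B/k_C = (3.03×10^7/10400)·exp(-4.583) = 2913 × 0.01022 = 29.8.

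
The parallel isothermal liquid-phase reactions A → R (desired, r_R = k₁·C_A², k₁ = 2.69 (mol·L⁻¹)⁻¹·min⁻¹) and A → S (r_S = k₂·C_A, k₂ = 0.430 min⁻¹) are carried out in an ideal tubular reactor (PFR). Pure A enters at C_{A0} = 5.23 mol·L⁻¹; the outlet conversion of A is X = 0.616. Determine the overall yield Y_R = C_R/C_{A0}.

0.588

C_A = C_{A0}(1−X) = 2.008 mol·L⁻¹.
Along a PFR/batch, dC_S/dC_A = −r_S/(r_R+r_S) = −k₂/(k₂+k₁·C_A).
Integrating from C_{A0} to C_A: C_S = (0.430/2.69)·ln[(0.430+2.69·5.23)/(0.430+2.69·2.01)] = 0.1599·ln(14.50/5.832) = 0.1456 mol·L⁻¹.
Then C_R = (C_{A0}−C_A) − C_S = 3.222 − 0.1456 = 3.076 mol·L⁻¹.
Y_R = C_R/C_{A0} = 3.076/5.23 = 0.588.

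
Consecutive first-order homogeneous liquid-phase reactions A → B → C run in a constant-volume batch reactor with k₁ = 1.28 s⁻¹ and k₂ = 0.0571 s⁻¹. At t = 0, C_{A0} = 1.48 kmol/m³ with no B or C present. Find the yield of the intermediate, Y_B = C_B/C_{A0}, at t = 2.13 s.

0.858

For first-order series with pure A initially, C_B(t) = k₁C_{A0}/(k₂−k₁)·(e^(−k₁t) − e^(−k₂t)).
e^(−k₁t) = e^(−1.28×2.13) = e^(−2.726) = 0.06545; e^(−k₂t) = e^(−0.1216) = 0.8855.
C_B = 1.28×1.48/(0.0571−1.28) × (0.06545−0.8855) = (-1.549)×(-0.8200) = 1.270 kmol/m³.
Y_B = C_B/C_{A0} = 1.270/1.48 = 0.858.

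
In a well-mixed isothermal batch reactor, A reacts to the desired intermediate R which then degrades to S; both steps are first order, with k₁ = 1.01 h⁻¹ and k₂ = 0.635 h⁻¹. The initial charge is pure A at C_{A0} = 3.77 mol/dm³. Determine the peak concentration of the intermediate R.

1.72 mol/dm³

At the optimum, C_{R,max}/C_{A0} = (k₁/k₂)^[k₂/(k₂−k₁)].
= (1.01/0.635)^(0.635/(0.635−1.01)) = (1.591)^(-1.693) = 0.4557.
C_{R,max} = 0.4557×3.77 = 1.72 mol/dm³.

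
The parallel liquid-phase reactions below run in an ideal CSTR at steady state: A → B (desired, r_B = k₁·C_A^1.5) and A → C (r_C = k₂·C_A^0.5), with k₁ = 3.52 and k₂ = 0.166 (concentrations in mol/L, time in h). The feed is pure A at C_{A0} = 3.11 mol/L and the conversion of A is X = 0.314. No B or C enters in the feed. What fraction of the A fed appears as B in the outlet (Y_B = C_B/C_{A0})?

Exit C_A = C_{A0}(1−X) = 3.11×0.686 = 2.133 mol/L.
In a CSTR the entire volume is at exit conditions, so r_B = 3.52×2.133^1.5 = 10.97 and r_C = 0.166×2.133^0.5 = 0.2425.
Fraction of consumed A going to B: r_B/(r_B+r_C) = 0.9784.
C_B = 0.9784·C_{A0}·X = 0.9784×3.11×0.314 = 0.955 mol/L; Y_B = C_B/C_{A0} = 0.307.

0.307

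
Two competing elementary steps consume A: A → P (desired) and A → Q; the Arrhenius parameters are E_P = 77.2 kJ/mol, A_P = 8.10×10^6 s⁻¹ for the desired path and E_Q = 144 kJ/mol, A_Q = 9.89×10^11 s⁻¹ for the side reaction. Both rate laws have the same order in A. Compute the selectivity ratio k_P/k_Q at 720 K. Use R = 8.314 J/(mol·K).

0.575

k_P/k_Q = (A_P/A_Q)·exp[−(E_P−E_Q)/(RT)] = (A_P/A_Q)·exp[(E_Q−E_P)/(RT)].
(E_Q−E_P)/(RT) = (144−77.2)×10³/(8.314×720) = 66800/5986 = 11.16.
k_P/k_Q = (8.10×10^6/9.89×10^11)·exp(11.16) = 8.190×10^-6 × 70208 = 0.575.
Since E_P < E_Q, lowering the temperature improves selectivity toward P.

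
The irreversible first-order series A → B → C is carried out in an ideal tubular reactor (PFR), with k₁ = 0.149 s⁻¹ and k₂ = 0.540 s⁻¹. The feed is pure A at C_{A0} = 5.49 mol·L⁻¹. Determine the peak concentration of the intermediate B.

For a first-order series the maximum intermediate yield is C_{B,max}/C_{A0} = (k₁/k₂)^[k₂/(k₂−k₁)].
= (0.149/0.540)^(0.540/(0.540−0.149)) = (0.2759)^(1.381) = 0.1689.
C_{B,max} = 0.1689×5.49 = 0.927 mol·L⁻¹.

0.927 mol·L⁻¹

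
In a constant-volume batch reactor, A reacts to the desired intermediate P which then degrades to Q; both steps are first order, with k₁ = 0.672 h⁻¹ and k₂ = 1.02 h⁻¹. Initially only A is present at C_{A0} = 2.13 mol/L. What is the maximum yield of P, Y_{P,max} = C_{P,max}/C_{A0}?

Evaluating C_P at t_opt = ln(k₂/k₁)/(k₂−k₁) gives C_{P,max}/C_{A0} = (k₁/k₂)^[k₂/(k₂−k₁)].
= (0.672/1.02)^(1.02/(1.02−0.672)) = (0.6588)^(2.931) = 0.2943.

0.294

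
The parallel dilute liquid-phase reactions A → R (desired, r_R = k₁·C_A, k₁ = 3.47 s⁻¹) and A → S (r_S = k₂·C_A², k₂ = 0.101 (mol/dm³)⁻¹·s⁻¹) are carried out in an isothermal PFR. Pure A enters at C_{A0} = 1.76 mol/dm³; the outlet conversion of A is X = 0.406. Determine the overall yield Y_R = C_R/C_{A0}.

C_A = C_{A0}(1−X) = 1.045 mol/dm³.
Along a PFR/batch, dC_R/dC_A = −r_R/(r_R+r_S) = −k₁/(k₁+k₂·C_A).
Integrating from C_{A0} to C_A: C_R = (3.47/0.101)·ln[(3.47+0.101·1.76)/(3.47+0.101·1.05)] = 34.36·ln(3.648/3.576) = 0.6866 mol/dm³.
Y_R = C_R/C_{A0} = 0.6866/1.76 = 0.390.

0.390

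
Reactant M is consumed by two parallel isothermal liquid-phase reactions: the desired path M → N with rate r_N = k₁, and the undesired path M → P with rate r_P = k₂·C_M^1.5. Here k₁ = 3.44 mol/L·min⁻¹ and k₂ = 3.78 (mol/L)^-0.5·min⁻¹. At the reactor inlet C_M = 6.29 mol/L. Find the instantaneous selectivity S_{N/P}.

0.0577

S_{N/P} = r_N/r_P = (k₁)/(k₂·C_M^1.5) = (k₁/k₂)·C_M^-1.5.
= (3.44) / (3.78×6.290^1.5) = 3.440/59.63 = 0.0577.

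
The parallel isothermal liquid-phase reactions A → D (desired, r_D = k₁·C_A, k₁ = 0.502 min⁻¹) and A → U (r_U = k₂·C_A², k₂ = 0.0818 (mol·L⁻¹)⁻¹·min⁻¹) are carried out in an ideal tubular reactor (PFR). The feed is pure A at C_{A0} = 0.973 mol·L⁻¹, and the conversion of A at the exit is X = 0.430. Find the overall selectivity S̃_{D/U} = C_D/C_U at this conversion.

C_A = C_{A0}(1−X) = 0.5546 mol·L⁻¹.
Along a PFR/batch, dC_D/dC_A = −r_D/(r_D+r_U) = −k₁/(k₁+k₂·C_A).
Integrating from C_{A0} to C_A: C_D = (0.502/0.0818)·ln[(0.502+0.0818·0.973)/(0.502+0.0818·0.555)] = 6.137·ln(0.5816/0.5474) = 0.3722 mol·L⁻¹.
C_U = (C_{A0}−C_A)−C_D = 0.04620 mol·L⁻¹; S̃_{D/U} = 0.3722/0.04620 = 8.06.

8.06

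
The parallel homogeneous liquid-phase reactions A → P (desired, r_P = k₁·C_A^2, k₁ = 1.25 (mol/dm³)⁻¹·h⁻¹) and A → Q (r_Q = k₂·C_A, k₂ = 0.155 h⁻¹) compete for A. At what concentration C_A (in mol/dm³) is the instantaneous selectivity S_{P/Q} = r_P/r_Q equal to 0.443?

S_{P/Q} = (k₁/k₂)·C_A ⇒ C_A = S·k₂/k₁.
= 0.443×0.155/1.25 = 0.0549 mol/dm³.

0.0549 mol/dm³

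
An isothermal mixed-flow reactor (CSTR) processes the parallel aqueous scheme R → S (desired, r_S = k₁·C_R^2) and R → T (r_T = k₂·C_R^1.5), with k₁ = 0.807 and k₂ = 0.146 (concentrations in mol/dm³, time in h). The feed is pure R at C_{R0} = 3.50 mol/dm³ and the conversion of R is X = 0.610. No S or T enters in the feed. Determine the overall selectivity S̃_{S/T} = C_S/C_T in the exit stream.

6.46

Exit C_R = C_{R0}(1−X) = 3.50×0.390 = 1.365 mol/dm³.
A CSTR operates uniformly at the exit composition, giving r_S = 1.504 and r_T = 0.2328 (each k·C_R^n at C_R = 1.365).
Overall selectivity = C_S/C_T = r_Sτ/(r_Tτ) = r_S/r_T = 6.46.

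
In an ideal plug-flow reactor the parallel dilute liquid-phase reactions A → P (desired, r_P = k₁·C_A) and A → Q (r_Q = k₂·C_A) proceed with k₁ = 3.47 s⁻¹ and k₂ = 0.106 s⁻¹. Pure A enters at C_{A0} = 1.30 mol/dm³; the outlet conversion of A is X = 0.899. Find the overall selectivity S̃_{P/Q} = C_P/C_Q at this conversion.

32.7

C_A = C_{A0}(1−X) = 0.1313 mol/dm³.
Both paths are first order in A, so the instantaneous fraction to P is constant: dC_P/d(−C_A) = k₁/(k₁+k₂) = 0.9704.
C_P = 0.9704·(C_{A0}−C_A) = 0.9704×1.169 = 1.13 mol/dm³.
C_Q = (C_{A0}−C_A)−C_P = 0.03464 mol/dm³; S̃_{P/Q} = 1.134/0.03464 = 32.7.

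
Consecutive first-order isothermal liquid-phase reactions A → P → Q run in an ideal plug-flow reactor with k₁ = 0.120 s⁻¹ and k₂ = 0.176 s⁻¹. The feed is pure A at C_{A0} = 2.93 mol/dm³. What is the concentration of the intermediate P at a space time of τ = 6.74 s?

For first-order series with pure A initially, C_P(τ) = k₁C_{A0}/(k₂−k₁)·(e^(−k₁τ) − e^(−k₂τ)).
e^(−k₁τ) = e^(−0.120×6.74) = e^(−0.8088) = 0.4454; e^(−k₂τ) = e^(−1.186) = 0.3054.
C_P = 0.120×2.93/(0.176−0.120) × (0.4454−0.3054) = 6.279×0.1400 = 0.8792 mol/dm³.

0.879 mol/dm³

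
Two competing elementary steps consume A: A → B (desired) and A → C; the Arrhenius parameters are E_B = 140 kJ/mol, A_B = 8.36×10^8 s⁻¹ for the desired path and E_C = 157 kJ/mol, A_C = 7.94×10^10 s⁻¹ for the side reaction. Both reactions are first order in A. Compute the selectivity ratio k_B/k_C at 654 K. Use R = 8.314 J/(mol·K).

0.240

With equal orders, S_{B/C} = k_B/k_C = (A_B/A_C)·exp[(E_C−E_B)/(RT)].
(E_C−E_B)/(RT) = (157−140)×10³/(8.314×654) = 17000/5437 = 3.127.
k_B/k_C = (8.36×10^8/7.94×10^10)·exp(3.127) = 0.01053 × 22.79 = 0.240.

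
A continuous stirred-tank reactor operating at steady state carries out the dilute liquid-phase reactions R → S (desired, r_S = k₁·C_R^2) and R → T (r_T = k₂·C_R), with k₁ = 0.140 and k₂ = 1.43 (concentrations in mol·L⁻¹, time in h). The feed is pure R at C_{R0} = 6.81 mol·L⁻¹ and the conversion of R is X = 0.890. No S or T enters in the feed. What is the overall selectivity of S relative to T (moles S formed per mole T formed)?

0.0733

Exit C_R = C_{R0}(1−X) = 6.81×0.110 = 0.7491 mol·L⁻¹.
Rates in a CSTR are evaluated at the outlet concentration: r_S = 0.140×0.7491^2 = 0.07856, r_T = 1.43×0.7491 = 1.071.
Overall selectivity = C_S/C_T = r_Sτ/(r_Tτ) = r_S/r_T = 0.0733.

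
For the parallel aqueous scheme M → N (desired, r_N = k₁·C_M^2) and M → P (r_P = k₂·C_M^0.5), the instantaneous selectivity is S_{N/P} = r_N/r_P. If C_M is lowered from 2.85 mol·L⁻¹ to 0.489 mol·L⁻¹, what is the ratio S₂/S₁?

S_{N/P} = (k₁/k₂)·C_M^1.5, so S₂/S₁ = (C_{M,2}/C_{M,1})^1.5.
= (0.489/2.85)^1.5 = (0.1716)^1.5 = 0.0711.
Selectivity toward N falls as C_M falls — high-concentration operation is favoured.

0.0711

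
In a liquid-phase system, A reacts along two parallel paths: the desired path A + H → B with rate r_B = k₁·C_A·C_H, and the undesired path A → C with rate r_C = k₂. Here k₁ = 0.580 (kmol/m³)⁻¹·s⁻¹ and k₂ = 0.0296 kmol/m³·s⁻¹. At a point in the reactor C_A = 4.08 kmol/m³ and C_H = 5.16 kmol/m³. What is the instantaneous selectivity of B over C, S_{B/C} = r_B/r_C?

S_{B/C} = r_B/r_C = (k₁·C_A·C_H)/(k₂) = (k₁/k₂)·C_A·C_H.
= (0.580×4.080×5.160) / (0.0296) = 12.21/0.02960 = 413.
Since the desired path is higher order in A, keeping C_A high (PFR or concentrated feed) favours B.

413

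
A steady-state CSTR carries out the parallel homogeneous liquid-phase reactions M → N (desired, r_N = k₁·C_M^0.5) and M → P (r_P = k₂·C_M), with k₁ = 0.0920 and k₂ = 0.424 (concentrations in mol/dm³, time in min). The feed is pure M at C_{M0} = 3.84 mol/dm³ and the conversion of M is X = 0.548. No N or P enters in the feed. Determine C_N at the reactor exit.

0.298 mol/dm³

Exit C_M = C_{M0}(1−X) = 3.84×0.452 = 1.736 mol/dm³.
A CSTR operates uniformly at the exit composition, giving r_N = 0.1212 and r_P = 0.7359 (each k·C_M^n at C_M = 1.736).
Fraction of consumed M going to N: r_N/(r_N+r_P) = 0.1414.
C_N = 0.1414·C_{M0}·X = 0.1414×3.84×0.548 = 0.298 mol/dm³.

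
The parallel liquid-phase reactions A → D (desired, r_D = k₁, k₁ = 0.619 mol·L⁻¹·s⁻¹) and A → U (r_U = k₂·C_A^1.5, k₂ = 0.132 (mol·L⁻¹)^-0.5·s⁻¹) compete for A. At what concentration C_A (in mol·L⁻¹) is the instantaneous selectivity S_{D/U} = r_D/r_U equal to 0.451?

4.76 mol·L⁻¹

S_{D/U} = (k₁/k₂)·C_A^-1.5 ⇒ C_A = (S·k₂/k₁)^(1/(-1.5)).
= (0.451×0.132/0.619)^(-0.6667) = (0.09617)^(-0.6667) = 4.76 mol·L⁻¹.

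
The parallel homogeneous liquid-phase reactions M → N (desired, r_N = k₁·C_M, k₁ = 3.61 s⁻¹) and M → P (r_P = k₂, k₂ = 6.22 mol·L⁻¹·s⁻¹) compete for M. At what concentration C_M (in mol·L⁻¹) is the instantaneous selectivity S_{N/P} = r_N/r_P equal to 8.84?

S_{N/P} = (k₁/k₂)·C_M ⇒ C_M = S·k₂/k₁.
= 8.84×6.22/3.61 = 15.2 mol·L⁻¹.

15.2 mol·L⁻¹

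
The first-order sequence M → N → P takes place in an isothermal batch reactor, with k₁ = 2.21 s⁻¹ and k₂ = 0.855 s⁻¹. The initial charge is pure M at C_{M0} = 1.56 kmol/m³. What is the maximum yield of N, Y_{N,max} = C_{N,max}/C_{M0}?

At the optimum, C_{N,max}/C_{M0} = (k₁/k₂)^[k₂/(k₂−k₁)].
= (2.21/0.855)^(0.855/(0.855−2.21)) = (2.585)^(-0.6310) = 0.5492.

0.549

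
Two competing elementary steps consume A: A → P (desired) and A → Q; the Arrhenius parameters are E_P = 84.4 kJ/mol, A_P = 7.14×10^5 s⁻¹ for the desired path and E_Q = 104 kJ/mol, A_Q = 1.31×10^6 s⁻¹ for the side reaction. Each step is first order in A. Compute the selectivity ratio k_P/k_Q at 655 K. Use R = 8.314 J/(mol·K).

19.9

k_P/k_Q = (A_P/A_Q)·exp[−(E_P−E_Q)/(RT)] = (A_P/A_Q)·exp[(E_Q−E_P)/(RT)].
(E_Q−E_P)/(RT) = (104−84.4)×10³/(8.314×655) = 19600/5446 = 3.599.
k_P/k_Q = (7.14×10^5/1.31×10^6)·exp(3.599) = 0.5450 × 36.57 = 19.9.
Since E_P < E_Q, lowering the temperature improves selectivity toward P.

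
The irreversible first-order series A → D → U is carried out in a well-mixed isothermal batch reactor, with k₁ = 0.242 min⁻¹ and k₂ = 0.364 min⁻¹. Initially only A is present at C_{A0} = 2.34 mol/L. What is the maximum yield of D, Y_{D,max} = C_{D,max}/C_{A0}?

For a first-order series the maximum intermediate yield is C_{D,max}/C_{A0} = (k₁/k₂)^[k₂/(k₂−k₁)].
= (0.242/0.364)^(0.364/(0.364−0.242)) = (0.6648)^(2.984) = 0.2958.

0.296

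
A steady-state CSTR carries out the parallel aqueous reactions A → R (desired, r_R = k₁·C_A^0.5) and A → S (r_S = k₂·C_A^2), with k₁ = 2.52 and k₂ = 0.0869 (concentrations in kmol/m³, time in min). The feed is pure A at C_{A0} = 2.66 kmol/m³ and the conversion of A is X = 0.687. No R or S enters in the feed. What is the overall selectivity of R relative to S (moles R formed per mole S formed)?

38.2

Exit C_A = C_{A0}(1−X) = 2.66×0.313 = 0.8326 kmol/m³.
In a CSTR the entire volume is at exit conditions, so r_R = 2.52×0.8326^0.5 = 2.299 and r_S = 0.0869×0.8326^2 = 0.06024.
Overall selectivity = C_R/C_S = r_Rτ/(r_Sτ) = r_R/r_S = 38.2.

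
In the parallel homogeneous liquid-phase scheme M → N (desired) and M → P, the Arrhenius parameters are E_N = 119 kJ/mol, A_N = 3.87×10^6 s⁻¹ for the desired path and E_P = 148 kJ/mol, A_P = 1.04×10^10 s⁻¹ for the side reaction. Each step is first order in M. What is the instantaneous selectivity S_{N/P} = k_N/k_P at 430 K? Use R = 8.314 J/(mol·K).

1.24

With equal orders, S_{N/P} = k_N/k_P = (A_N/A_P)·exp[(E_P−E_N)/(RT)].
(E_P−E_N)/(RT) = (148−119)×10³/(8.314×430) = 29000/3575 = 8.112.
k_N/k_P = (3.87×10^6/1.04×10^10)·exp(8.112) = 3.721×10^-4 × 3334 = 1.24.
Since E_N < E_P, lowering the temperature improves selectivity toward N.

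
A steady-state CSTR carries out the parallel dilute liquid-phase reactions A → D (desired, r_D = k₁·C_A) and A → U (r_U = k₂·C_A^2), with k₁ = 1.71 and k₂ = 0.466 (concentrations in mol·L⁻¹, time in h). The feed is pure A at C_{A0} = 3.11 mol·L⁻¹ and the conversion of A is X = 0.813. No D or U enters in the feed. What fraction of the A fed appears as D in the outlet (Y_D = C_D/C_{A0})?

Exit C_A = C_{A0}(1−X) = 3.11×0.187 = 0.5816 mol·L⁻¹.
A CSTR operates uniformly at the exit composition, giving r_D = 0.9945 and r_U = 0.1576 (each k·C_A^n at C_A = 0.5816).
Fraction of consumed A going to D: r_D/(r_D+r_U) = 0.8632.
C_D = 0.8632·C_{A0}·X = 0.8632×3.11×0.813 = 2.18 mol·L⁻¹; Y_D = C_D/C_{A0} = 0.702.

0.702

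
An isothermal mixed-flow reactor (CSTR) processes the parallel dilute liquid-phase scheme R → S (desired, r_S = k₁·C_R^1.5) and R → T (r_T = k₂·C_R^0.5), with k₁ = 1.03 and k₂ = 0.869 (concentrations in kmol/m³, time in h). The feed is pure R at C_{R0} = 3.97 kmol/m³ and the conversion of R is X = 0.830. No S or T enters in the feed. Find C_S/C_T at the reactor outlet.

Exit C_R = C_{R0}(1−X) = 3.97×0.170 = 0.6749 kmol/m³.
In a CSTR the entire volume is at exit conditions, so r_S = 1.03×0.6749^1.5 = 0.5711 and r_T = 0.869×0.6749^0.5 = 0.7139.
Overall selectivity = C_S/C_T = r_Sτ/(r_Tτ) = r_S/r_T = 0.800.

0.800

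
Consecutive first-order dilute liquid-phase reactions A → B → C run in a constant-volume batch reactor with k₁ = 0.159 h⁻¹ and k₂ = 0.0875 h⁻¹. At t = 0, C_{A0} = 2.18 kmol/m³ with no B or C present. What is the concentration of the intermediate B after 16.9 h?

0.775 kmol/m³

For first-order series with pure A initially, C_B(t) = k₁C_{A0}/(k₂−k₁)·(e^(−k₁t) − e^(−k₂t)).
e^(−k₁t) = e^(−0.159×16.9) = e^(−2.687) = 0.06808; e^(−k₂t) = e^(−1.479) = 0.2279.
C_B = 0.159×2.18/(0.0875−0.159) × (0.06808−0.2279) = (-4.848)×(-0.1598) = 0.7749 kmol/m³.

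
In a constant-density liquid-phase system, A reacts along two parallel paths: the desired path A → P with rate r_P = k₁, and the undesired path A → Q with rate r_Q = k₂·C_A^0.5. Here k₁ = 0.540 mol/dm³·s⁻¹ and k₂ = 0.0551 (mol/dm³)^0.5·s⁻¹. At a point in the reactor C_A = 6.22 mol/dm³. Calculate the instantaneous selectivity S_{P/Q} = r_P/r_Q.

3.93

S_{P/Q} = r_P/r_Q = (k₁)/(k₂·C_A^0.5) = (k₁/k₂)·C_A^-0.5.
= (0.540) / (0.0551×6.220^0.5) = 0.5400/0.1374 = 3.93.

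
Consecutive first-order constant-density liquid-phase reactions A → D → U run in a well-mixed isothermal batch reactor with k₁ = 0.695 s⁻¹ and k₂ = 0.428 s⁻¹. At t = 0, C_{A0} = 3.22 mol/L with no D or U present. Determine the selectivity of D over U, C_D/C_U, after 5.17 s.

0.281

The intermediate concentration in a first-order A→B→C sequence is C_D = k₁C_{A0}(e^(−k₁t) − e^(−k₂t))/(k₂−k₁).
e^(−k₁t) = e^(−0.695×5.17) = e^(−3.593) = 0.02751; e^(−k₂t) = e^(−2.213) = 0.1094.
C_D = 0.695×3.22/(0.428−0.695) × (0.02751−0.1094) = (-8.382)×(-0.08189) = 0.6863 mol/L.
C_A = C_{A0}e^(−k₁t) = 0.08859 mol/L, so C_U = C_{A0}−C_A−C_D = 2.445 mol/L; C_D/C_U = 0.281.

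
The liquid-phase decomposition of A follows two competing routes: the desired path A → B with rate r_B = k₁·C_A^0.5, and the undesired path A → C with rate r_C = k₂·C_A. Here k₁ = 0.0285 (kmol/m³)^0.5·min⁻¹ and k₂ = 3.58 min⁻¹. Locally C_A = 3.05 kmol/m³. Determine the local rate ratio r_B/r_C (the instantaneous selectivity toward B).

S_{B/C} = r_B/r_C = (k₁·C_A^0.5)/(k₂·C_A) = (k₁/k₂)·C_A^-0.5.
= (0.0285×3.050^0.5) / (3.58×3.050) = 0.04977/10.92 = 0.00456.
The undesired path is higher order in A, so low C_A (CSTR or dilute feed) favours B.

0.00456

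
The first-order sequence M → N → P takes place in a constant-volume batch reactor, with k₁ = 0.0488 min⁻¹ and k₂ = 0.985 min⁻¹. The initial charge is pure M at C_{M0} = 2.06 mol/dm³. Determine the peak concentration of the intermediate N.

Evaluating C_N at t_opt = ln(k₂/k₁)/(k₂−k₁) gives C_{N,max}/C_{M0} = (k₁/k₂)^[k₂/(k₂−k₁)].
= (0.0488/0.985)^(0.985/(0.985−0.0488)) = (0.04954)^(1.052) = 0.04236.
C_{N,max} = 0.04236×2.06 = 0.0873 mol/dm³.

0.0873 mol/dm³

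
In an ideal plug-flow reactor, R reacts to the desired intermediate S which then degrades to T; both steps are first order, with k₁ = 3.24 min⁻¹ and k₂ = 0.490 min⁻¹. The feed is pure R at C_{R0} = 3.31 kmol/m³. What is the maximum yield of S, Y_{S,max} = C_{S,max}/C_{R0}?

For a first-order series the maximum intermediate yield is C_{S,max}/C_{R0} = (k₁/k₂)^[k₂/(k₂−k₁)].
= (3.24/0.490)^(0.490/(0.490−3.24)) = (6.612)^(-0.1782) = 0.7142.

0.714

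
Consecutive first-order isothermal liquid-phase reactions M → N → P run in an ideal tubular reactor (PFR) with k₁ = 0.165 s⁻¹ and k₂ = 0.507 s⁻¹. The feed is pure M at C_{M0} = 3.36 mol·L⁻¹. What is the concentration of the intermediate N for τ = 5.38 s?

The intermediate concentration in a first-order A→B→C sequence is C_N = k₁C_{M0}(e^(−k₁τ) − e^(−k₂τ))/(k₂−k₁).
e^(−k₁τ) = e^(−0.165×5.38) = e^(−0.8877) = 0.4116; e^(−k₂τ) = e^(−2.728) = 0.06537.
C_N = 0.165×3.36/(0.507−0.165) × (0.4116−0.06537) = 1.621×0.3462 = 0.5613 mol·L⁻¹.

0.561 mol·L⁻¹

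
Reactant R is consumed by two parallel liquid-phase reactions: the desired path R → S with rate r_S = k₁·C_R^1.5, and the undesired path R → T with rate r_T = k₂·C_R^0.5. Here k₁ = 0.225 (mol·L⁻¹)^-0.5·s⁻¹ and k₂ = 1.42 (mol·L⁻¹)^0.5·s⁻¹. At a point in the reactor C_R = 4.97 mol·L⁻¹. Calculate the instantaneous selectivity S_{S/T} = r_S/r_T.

S_{S/T} = r_S/r_T = (k₁·C_R^1.5)/(k₂·C_R^0.5) = (k₁/k₂)·C_R.
= (0.225×4.970^1.5) / (1.42×4.970^0.5) = 2.493/3.166 = 0.787.
Since the desired path is higher order in R, keeping C_R high (PFR or concentrated feed) favours S.

0.787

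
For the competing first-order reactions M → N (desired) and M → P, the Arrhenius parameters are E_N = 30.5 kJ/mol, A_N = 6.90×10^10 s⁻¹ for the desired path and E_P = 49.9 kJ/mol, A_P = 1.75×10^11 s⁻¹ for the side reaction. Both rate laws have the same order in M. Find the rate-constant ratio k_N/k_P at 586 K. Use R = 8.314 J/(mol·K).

Since both paths have the same order in M, the concentration cancels and S_{N/P} = k_N/k_P = (A_N/A_P)·exp[(E_P−E_N)/(RT)].
(E_P−E_N)/(RT) = (49.9−30.5)×10³/(8.314×586) = 19400/4872 = 3.982.
k_N/k_P = (6.90×10^10/1.75×10^11)·exp(3.982) = 0.3943 × 53.62 = 21.1.
Since E_N < E_P, lowering the temperature improves selectivity toward N.

21.1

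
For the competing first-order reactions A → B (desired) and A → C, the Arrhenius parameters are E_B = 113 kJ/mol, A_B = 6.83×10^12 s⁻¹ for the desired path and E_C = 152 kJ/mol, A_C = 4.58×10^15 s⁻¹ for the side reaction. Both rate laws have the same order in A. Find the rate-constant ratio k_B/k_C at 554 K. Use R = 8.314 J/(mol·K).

Since both paths have the same order in A, the concentration cancels and S_{B/C} = k_B/k_C = (A_B/A_C)·exp[(E_C−E_B)/(RT)].
(E_C−E_B)/(RT) = (152−113)×10³/(8.314×554) = 39000/4606 = 8.467.
k_B/k_C = (6.83×10^12/4.58×10^15)·exp(8.467) = 0.001491 × 4757 = 7.09.

7.09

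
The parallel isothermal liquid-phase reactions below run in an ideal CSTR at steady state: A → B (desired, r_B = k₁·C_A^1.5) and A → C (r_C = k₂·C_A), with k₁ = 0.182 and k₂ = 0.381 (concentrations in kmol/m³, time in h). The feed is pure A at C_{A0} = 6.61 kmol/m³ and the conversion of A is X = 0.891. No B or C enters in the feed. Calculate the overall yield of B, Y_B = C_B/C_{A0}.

0.257

Exit C_A = C_{A0}(1−X) = 6.61×0.109 = 0.7205 kmol/m³.
In a CSTR the entire volume is at exit conditions, so r_B = 0.182×0.7205^1.5 = 0.1113 and r_C = 0.381×0.7205 = 0.2745.
Fraction of consumed A going to B: r_B/(r_B+r_C) = 0.2885.
C_B = 0.2885·C_{A0}·X = 0.2885×6.61×0.891 = 1.70 kmol/m³; Y_B = C_B/C_{A0} = 0.257.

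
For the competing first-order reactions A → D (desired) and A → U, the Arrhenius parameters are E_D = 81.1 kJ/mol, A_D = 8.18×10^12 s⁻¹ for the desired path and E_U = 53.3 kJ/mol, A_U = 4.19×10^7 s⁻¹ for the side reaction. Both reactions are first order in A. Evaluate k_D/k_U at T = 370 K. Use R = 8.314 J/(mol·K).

Since both paths have the same order in A, the concentration cancels and S_{D/U} = k_D/k_U = (A_D/A_U)·exp[(E_U−E_D)/(RT)].
(E_U−E_D)/(RT) = (53.3−81.1)×10³/(8.314×370) = -27800/3076 = -9.037.
k_D/k_U = (8.18×10^12/4.19×10^7)·exp(-9.037) = 1.952×10^5 × 1.189×10^-4 = 23.2.

23.2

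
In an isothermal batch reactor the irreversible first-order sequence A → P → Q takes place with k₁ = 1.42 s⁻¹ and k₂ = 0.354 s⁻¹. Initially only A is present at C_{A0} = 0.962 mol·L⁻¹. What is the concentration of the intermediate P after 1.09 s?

The intermediate concentration in a first-order A→B→C sequence is C_P = k₁C_{A0}(e^(−k₁t) − e^(−k₂t))/(k₂−k₁).
e^(−k₁t) = e^(−1.42×1.09) = e^(−1.548) = 0.2127; e^(−k₂t) = e^(−0.3859) = 0.6799.
C_P = 1.42×0.962/(0.354−1.42) × (0.2127−0.6799) = (-1.281)×(-0.4672) = 0.5986 mol·L⁻¹.

0.599 mol·L⁻¹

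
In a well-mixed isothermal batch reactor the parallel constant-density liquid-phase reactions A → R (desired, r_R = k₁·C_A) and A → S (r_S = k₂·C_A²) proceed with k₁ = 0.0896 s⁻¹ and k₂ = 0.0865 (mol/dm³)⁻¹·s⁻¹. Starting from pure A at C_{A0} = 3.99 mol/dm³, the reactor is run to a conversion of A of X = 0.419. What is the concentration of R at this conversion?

0.419 mol/dm³

C_A = C_{A0}(1−X) = 2.318 mol/dm³.
Along a PFR/batch, dC_R/dC_A = −r_R/(r_R+r_S) = −k₁/(k₁+k₂·C_A).
Integrating from C_{A0} to C_A: C_R = (0.0896/0.0865)·ln[(0.0896+0.0865·3.99)/(0.0896+0.0865·2.32)] = 1.036·ln(0.4347/0.2901) = 0.4189 mol/dm³.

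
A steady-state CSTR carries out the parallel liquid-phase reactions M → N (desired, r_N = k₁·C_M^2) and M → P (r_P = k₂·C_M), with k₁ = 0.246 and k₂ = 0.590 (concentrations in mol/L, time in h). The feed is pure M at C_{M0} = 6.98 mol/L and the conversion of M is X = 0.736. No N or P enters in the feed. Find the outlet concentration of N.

2.23 mol/L

Exit C_M = C_{M0}(1−X) = 6.98×0.264 = 1.843 mol/L.
A CSTR operates uniformly at the exit composition, giving r_N = 0.8353 and r_P = 1.087 (each k·C_M^n at C_M = 1.843).
Fraction of consumed M going to N: r_N/(r_N+r_P) = 0.4345.
C_N = 0.4345·C_{M0}·X = 0.4345×6.98×0.736 = 2.23 mol/L.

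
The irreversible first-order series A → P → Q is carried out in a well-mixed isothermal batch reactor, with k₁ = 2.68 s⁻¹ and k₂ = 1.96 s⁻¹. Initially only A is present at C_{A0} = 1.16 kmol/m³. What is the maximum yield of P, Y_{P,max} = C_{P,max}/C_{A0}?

0.427

Evaluating C_P at t_opt = ln(k₂/k₁)/(k₂−k₁) gives C_{P,max}/C_{A0} = (k₁/k₂)^[k₂/(k₂−k₁)].
= (2.68/1.96)^(1.96/(1.96−2.68)) = (1.367)^(-2.722) = 0.4267.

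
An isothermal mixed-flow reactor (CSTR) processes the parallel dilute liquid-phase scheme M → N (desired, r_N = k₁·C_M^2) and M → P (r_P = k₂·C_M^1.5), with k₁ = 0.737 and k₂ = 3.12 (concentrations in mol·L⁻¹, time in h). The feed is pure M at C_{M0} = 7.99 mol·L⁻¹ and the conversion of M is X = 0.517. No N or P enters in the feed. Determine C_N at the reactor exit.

1.31 mol·L⁻¹

Exit C_M = C_{M0}(1−X) = 7.99×0.483 = 3.859 mol·L⁻¹.
Rates in a CSTR are evaluated at the outlet concentration: r_N = 0.737×3.859^2 = 10.98, r_P = 3.12×3.859^1.5 = 23.65.
Fraction of consumed M going to N: r_N/(r_N+r_P) = 0.3170.
C_N = 0.3170·C_{M0}·X = 0.3170×7.99×0.517 = 1.31 mol·L⁻¹.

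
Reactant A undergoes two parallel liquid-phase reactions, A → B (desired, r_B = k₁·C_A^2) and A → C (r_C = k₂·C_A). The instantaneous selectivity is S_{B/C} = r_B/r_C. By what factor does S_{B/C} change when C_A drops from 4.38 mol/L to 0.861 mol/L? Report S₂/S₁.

S_{B/C} = (k₁/k₂)·C_A, so S₂/S₁ = (C_{A,2}/C_{A,1}).
= 0.861/4.38 = 0.197.
Selectivity toward B falls as C_A falls — high-concentration operation is favoured.

0.197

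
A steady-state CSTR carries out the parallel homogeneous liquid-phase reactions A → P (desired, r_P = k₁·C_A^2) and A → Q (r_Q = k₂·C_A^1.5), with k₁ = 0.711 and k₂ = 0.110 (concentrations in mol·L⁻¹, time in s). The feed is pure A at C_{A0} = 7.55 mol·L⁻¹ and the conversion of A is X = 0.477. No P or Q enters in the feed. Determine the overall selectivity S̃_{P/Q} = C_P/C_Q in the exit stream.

Exit C_A = C_{A0}(1−X) = 7.55×0.523 = 3.949 mol·L⁻¹.
A CSTR operates uniformly at the exit composition, giving r_P = 11.09 and r_Q = 0.8631 (each k·C_A^n at C_A = 3.949).
Overall selectivity = C_P/C_Q = r_Pτ/(r_Qτ) = r_P/r_Q = 12.8.

12.8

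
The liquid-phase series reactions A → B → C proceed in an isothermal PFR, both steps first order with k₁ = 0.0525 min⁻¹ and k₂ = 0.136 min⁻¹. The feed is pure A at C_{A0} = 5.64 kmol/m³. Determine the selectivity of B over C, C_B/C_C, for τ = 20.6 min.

0.360

Solving the coupled first-order balances gives C_B(τ) = [k₁/(k₂−k₁)]·C_{A0}·(e^(−k₁τ) − e^(−k₂τ)).
e^(−k₁τ) = e^(−0.0525×20.6) = e^(−1.082) = 0.3391; e^(−k₂τ) = e^(−2.802) = 0.06071.
C_B = 0.0525×5.64/(0.136−0.0525) × (0.3391−0.06071) = 3.546×0.2784 = 0.9871 kmol/m³.
C_A = C_{A0}e^(−k₁τ) = 1.912 kmol/m³, so C_C = C_{A0}−C_A−C_B = 2.740 kmol/m³; C_B/C_C = 0.360.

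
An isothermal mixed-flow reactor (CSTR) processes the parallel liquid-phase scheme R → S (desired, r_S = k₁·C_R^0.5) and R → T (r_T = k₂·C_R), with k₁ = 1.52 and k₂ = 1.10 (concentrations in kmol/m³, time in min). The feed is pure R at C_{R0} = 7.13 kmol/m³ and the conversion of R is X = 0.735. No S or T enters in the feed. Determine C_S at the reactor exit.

Exit C_R = C_{R0}(1−X) = 7.13×0.265 = 1.889 kmol/m³.
Rates in a CSTR are evaluated at the outlet concentration: r_S = 1.52×1.889^0.5 = 2.089, r_T = 1.10×1.889 = 2.078.
Fraction of consumed R going to S: r_S/(r_S+r_T) = 0.5013.
C_S = 0.5013·C_{R0}·X = 0.5013×7.13×0.735 = 2.63 kmol/m³.

2.63 kmol/m³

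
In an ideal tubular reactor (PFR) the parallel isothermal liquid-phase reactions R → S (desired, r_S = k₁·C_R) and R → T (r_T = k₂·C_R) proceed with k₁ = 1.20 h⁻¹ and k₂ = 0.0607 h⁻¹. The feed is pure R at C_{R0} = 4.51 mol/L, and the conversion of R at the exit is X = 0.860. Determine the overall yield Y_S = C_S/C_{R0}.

C_R = C_{R0}(1−X) = 0.6314 mol/L.
Both paths are first order in R, so the instantaneous fraction to S is constant: dC_S/d(−C_R) = k₁/(k₁+k₂) = 0.9519.
C_S = 0.9519·(C_{R0}−C_R) = 0.9519×3.879 = 3.69 mol/L.
Y_S = C_S/C_{R0} = 3.692/4.51 = 0.819.

0.819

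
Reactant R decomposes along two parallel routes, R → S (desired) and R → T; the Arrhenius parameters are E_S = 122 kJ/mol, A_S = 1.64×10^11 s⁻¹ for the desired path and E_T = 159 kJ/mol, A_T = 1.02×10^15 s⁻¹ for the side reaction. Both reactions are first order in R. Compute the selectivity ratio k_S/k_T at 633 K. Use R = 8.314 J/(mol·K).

0.182

With equal orders, S_{S/T} = k_S/k_T = (A_S/A_T)·exp[(E_T−E_S)/(RT)].
(E_T−E_S)/(RT) = (159−122)×10³/(8.314×633) = 37000/5263 = 7.031.
k_S/k_T = (1.64×10^11/1.02×10^15)·exp(7.031) = 1.608×10^-4 × 1131 = 0.182.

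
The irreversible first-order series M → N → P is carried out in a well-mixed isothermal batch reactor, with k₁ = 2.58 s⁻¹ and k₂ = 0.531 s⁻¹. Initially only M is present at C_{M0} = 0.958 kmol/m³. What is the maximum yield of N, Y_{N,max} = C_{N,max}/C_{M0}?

For a first-order series the maximum intermediate yield is C_{N,max}/C_{M0} = (k₁/k₂)^[k₂/(k₂−k₁)].
= (2.58/0.531)^(0.531/(0.531−2.58)) = (4.859)^(-0.2592) = 0.6639.

0.664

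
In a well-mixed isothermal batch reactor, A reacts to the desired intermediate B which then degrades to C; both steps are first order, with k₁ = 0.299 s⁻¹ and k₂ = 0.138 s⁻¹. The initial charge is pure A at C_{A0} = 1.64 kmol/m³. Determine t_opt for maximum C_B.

For first-order series the maximum of C_B occurs at t_opt = ln(k₂/k₁)/(k₂−k₁).
= ln(0.138/0.299)/(0.138−0.299) = ln(0.4615)/-0.1610 = -0.7732/-0.1610 = 4.80 s.

4.80 s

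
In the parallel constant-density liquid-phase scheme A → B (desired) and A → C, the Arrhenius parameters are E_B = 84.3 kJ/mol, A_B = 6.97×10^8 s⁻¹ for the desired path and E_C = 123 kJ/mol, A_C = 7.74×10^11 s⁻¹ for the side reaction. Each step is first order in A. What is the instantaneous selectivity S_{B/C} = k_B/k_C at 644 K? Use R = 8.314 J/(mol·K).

1.24

Since both paths have the same order in A, the concentration cancels and S_{B/C} = k_B/k_C = (A_B/A_C)·exp[(E_C−E_B)/(RT)].
(E_C−E_B)/(RT) = (123−84.3)×10³/(8.314×644) = 38700/5354 = 7.228.
k_B/k_C = (6.97×10^8/7.74×10^11)·exp(7.228) = 9.005×10^-4 × 1377 = 1.24.
Since E_B < E_C, lowering the temperature improves selectivity toward B.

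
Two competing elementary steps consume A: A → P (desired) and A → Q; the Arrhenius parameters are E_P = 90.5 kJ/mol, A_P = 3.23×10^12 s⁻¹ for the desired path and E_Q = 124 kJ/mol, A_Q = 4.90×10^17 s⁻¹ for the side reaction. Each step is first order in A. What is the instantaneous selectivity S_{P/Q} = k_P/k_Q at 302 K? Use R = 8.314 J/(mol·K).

With equal orders, S_{P/Q} = k_P/k_Q = (A_P/A_Q)·exp[(E_Q−E_P)/(RT)].
(E_Q−E_P)/(RT) = (124−90.5)×10³/(8.314×302) = 33500/2511 = 13.34.
k_P/k_Q = (3.23×10^12/4.90×10^17)·exp(13.34) = 6.592×10^-6 × 6.229×10^5 = 4.11.
Since E_P < E_Q, lowering the temperature improves selectivity toward P.

4.11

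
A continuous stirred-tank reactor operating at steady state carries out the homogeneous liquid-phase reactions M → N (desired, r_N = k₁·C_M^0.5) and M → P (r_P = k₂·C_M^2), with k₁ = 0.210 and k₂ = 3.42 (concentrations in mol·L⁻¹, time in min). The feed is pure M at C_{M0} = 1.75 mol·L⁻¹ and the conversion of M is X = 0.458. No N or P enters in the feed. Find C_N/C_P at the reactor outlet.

Exit C_M = C_{M0}(1−X) = 1.75×0.542 = 0.9485 mol·L⁻¹.
A CSTR operates uniformly at the exit composition, giving r_N = 0.2045 and r_P = 3.077 (each k·C_M^n at C_M = 0.9485).
Overall selectivity = C_N/C_P = r_Nτ/(r_Pτ) = r_N/r_P = 0.0665.

0.0665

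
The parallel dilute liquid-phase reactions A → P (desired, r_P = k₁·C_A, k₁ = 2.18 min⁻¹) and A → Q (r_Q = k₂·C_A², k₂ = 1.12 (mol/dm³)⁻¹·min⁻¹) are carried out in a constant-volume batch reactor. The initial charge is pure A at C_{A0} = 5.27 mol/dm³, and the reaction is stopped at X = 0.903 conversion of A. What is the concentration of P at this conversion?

2.10 mol/dm³

C_A = C_{A0}(1−X) = 0.5112 mol/dm³.
Along a PFR/batch, dC_P/dC_A = −r_P/(r_P+r_Q) = −k₁/(k₁+k₂·C_A).
Integrating from C_{A0} to C_A: C_P = (2.18/1.12)·ln[(2.18+1.12·5.27)/(2.18+1.12·0.511)] = 1.946·ln(8.082/2.753) = 2.097 mol/dm³.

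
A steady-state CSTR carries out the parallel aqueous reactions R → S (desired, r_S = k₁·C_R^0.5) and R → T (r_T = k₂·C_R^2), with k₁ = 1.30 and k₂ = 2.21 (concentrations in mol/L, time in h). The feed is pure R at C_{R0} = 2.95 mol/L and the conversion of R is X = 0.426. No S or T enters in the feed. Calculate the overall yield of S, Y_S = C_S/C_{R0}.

Exit C_R = C_{R0}(1−X) = 2.95×0.574 = 1.693 mol/L.
A CSTR operates uniformly at the exit composition, giving r_S = 1.692 and r_T = 6.337 (each k·C_R^n at C_R = 1.693).
Fraction of consumed R going to S: r_S/(r_S+r_T) = 0.2107.
C_S = 0.2107·C_{R0}·X = 0.2107×2.95×0.426 = 0.265 mol/L; Y_S = C_S/C_{R0} = 0.0898.

0.0898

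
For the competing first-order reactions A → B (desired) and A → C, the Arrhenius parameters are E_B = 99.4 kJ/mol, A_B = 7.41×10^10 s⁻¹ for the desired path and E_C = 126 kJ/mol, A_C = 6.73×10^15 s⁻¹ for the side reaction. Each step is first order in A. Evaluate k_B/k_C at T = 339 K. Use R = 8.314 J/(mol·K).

0.138

Since both paths have the same order in A, the concentration cancels and S_{B/C} = k_B/k_C = (A_B/A_C)·exp[(E_C−E_B)/(RT)].
(E_C−E_B)/(RT) = (126−99.4)×10³/(8.314×339) = 26600/2818 = 9.438.
k_B/k_C = (7.41×10^10/6.73×10^15)·exp(9.438) = 1.101×10^-5 × 12554 = 0.138.
Since E_B < E_C, lowering the temperature improves selectivity toward B.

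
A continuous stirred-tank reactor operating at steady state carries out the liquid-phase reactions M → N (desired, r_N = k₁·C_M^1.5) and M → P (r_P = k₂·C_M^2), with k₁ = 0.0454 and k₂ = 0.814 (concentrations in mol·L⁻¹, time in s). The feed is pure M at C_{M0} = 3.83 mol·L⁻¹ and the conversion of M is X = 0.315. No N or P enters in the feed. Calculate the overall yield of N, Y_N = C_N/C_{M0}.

Exit C_M = C_{M0}(1−X) = 3.83×0.685 = 2.624 mol·L⁻¹.
Rates in a CSTR are evaluated at the outlet concentration: r_N = 0.0454×2.624^1.5 = 0.1929, r_P = 0.814×2.624^2 = 5.603.
Fraction of consumed M going to N: r_N/(r_N+r_P) = 0.03329.
C_N = 0.03329·C_{M0}·X = 0.03329×3.83×0.315 = 0.0402 mol·L⁻¹; Y_N = C_N/C_{M0} = 0.0105.

0.0105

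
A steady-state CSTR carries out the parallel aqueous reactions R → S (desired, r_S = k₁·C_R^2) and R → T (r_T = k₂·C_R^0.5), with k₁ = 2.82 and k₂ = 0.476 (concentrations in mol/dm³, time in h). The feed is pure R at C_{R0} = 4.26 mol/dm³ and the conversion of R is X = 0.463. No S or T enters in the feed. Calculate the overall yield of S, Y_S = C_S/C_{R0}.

0.441

Exit C_R = C_{R0}(1−X) = 4.26×0.537 = 2.288 mol/dm³.
In a CSTR the entire volume is at exit conditions, so r_S = 2.82×2.288^2 = 14.76 and r_T = 0.476×2.288^0.5 = 0.7199.
Fraction of consumed R going to S: r_S/(r_S+r_T) = 0.9535.
C_S = 0.9535·C_{R0}·X = 0.9535×4.26×0.463 = 1.88 mol/dm³; Y_S = C_S/C_{R0} = 0.441.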